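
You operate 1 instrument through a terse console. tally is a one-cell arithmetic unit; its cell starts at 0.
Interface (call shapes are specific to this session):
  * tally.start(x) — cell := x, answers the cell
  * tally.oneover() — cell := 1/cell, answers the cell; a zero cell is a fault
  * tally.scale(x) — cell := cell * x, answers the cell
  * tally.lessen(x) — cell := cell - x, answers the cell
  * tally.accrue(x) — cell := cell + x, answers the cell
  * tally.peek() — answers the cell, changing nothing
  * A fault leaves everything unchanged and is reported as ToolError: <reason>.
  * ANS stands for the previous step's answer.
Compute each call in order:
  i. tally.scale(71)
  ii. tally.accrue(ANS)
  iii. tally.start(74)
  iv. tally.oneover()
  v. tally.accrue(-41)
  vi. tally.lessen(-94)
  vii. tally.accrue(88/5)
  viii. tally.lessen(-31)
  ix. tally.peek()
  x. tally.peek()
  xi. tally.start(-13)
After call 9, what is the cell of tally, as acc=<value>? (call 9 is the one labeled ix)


;; 1. tally.scale(x: 71) : 0
;; 2. tally.accrue(x: ANS) : 0
;; 3. tally.start(x: 74) : 74
;; 4. tally.oneover() : 1/74
;; 5. tally.accrue(x: -41) : -3033/74
;; 6. tally.lessen(x: -94) : 3923/74
;; 7. tally.accrue(x: 88/5) : 26127/370
;; 8. tally.lessen(x: -31) : 37597/370
;; 9. tally.peek() : 37597/370
;; 10. tally.peek() : 37597/370
;; 11. tally.start(x: -13) : -13

Answer: acc=37597/370


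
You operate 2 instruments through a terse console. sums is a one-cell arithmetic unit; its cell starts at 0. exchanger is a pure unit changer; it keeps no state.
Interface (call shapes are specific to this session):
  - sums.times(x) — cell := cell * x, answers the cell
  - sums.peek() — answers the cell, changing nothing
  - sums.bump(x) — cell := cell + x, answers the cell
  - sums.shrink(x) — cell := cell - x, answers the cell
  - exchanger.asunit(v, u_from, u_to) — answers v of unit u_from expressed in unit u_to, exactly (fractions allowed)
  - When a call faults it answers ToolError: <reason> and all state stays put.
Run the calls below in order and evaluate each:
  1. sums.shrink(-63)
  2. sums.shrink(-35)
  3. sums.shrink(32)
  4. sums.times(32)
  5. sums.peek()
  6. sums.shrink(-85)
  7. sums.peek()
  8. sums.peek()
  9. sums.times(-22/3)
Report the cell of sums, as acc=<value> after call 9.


Answer: acc=-48334/3

Derivation:
>> sums.shrink(x=-63)
<< 63
>> sums.shrink(x=-35)
<< 98
>> sums.shrink(x=32)
<< 66
>> sums.times(x=32)
<< 2112
>> sums.peek()
<< 2112
>> sums.shrink(x=-85)
<< 2197
>> sums.peek()
<< 2197
>> sums.peek()
<< 2197
>> sums.times(x=-22/3)
<< -48334/3


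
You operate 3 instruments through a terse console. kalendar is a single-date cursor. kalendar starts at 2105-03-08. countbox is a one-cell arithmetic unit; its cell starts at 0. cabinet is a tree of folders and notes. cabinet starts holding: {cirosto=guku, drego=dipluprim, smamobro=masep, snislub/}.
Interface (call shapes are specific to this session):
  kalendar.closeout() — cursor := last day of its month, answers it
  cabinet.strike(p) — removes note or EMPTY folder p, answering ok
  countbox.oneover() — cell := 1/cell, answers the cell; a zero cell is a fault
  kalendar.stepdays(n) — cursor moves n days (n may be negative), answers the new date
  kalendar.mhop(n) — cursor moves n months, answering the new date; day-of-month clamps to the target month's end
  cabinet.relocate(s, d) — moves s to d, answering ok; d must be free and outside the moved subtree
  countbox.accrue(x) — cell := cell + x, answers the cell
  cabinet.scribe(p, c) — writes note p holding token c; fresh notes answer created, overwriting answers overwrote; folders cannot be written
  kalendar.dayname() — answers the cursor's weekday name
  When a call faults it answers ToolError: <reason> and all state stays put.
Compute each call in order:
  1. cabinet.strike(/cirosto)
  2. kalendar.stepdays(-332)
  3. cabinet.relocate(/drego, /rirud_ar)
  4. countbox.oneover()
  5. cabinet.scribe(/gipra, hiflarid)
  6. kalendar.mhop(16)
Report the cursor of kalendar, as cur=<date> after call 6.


Do: cabinet.strike[p='/cirosto']
See: ok
Do: kalendar.stepdays[n='-332']
See: 2104-04-10
Do: cabinet.relocate[s='/drego'; d='/rirud_ar']
See: ok
Do: countbox.oneover[]
See: ToolError: reciprocal of zero
Do: cabinet.scribe[p='/gipra'; c='hiflarid']
See: created
Do: kalendar.mhop[n='16']
See: 2105-08-10

Answer: cur=2105-08-10


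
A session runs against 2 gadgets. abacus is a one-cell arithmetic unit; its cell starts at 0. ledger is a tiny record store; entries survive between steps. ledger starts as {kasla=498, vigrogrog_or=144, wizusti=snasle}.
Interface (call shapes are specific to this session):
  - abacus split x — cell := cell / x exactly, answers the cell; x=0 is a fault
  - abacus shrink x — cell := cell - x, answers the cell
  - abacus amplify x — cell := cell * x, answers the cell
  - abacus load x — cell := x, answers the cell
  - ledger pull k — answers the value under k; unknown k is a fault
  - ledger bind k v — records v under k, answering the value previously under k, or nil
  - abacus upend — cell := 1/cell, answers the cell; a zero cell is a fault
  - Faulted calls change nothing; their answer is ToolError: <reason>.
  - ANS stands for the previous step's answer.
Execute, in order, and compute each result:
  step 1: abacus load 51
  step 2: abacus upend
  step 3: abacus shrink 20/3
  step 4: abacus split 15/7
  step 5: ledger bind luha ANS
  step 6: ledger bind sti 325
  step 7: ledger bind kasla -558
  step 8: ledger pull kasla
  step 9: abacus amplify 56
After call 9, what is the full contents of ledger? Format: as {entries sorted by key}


> abacus load x→51
[out] 51
> abacus upend
[out] 1/51
> abacus shrink x→20/3
[out] -113/17
> abacus split x→15/7
[out] -791/255
> ledger bind k→luha v→ANS
[out] nil
> ledger bind k→sti v→325
[out] nil
> ledger bind k→kasla v→-558
[out] 498
> ledger pull k→kasla
[out] -558
> abacus amplify x→56
[out] -44296/255

Answer: {kasla=-558, luha=-791/255, sti=325, vigrogrog_or=144, wizusti=snasle}


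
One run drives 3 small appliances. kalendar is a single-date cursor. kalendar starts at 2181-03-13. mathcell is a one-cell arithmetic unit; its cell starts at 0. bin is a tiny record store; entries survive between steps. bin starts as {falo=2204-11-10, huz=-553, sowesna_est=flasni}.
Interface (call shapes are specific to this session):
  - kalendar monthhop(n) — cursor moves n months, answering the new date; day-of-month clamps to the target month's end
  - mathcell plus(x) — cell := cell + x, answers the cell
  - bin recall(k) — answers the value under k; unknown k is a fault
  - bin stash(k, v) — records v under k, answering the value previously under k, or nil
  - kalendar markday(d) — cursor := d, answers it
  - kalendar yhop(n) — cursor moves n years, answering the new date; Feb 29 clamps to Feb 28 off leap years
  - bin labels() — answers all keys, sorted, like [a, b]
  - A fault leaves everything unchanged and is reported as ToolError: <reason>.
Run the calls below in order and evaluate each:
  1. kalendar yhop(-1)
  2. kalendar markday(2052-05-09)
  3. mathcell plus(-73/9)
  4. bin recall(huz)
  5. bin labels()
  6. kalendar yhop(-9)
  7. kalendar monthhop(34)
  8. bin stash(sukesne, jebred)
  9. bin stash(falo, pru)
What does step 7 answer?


Answer: 2046-03-09

Derivation:
>> kalendar yhop(-1)
<< 2180-03-13
>> kalendar markday(2052-05-09)
<< 2052-05-09
>> mathcell plus(-73/9)
<< -73/9
>> bin recall(huz)
<< -553
>> bin labels()
<< [falo, huz, sowesna_est]
>> kalendar yhop(-9)
<< 2043-05-09
>> kalendar monthhop(34)
<< 2046-03-09
>> bin stash(sukesne, jebred)
<< nil
>> bin stash(falo, pru)
<< 2204-11-10


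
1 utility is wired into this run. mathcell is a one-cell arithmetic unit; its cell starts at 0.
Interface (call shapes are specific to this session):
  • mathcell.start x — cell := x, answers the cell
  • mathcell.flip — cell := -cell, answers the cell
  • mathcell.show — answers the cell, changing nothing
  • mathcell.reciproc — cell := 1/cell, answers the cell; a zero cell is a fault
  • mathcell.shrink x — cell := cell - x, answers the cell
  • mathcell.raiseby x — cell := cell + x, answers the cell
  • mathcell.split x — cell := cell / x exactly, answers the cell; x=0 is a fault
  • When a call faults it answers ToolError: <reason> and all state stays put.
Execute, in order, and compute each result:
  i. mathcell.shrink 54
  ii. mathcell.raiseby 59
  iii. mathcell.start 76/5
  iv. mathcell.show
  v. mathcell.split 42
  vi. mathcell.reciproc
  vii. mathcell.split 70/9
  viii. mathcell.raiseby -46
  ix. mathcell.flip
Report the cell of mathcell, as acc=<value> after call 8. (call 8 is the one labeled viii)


// shrink(x='54') ~> -54
// raiseby(x='59') ~> 5
// start(x='76/5') ~> 76/5
// show() ~> 76/5
// split(x='42') ~> 38/105
// reciproc() ~> 105/38
// split(x='70/9') ~> 27/76
// raiseby(x='-46') ~> -3469/76
// flip() ~> 3469/76

Answer: acc=-3469/76


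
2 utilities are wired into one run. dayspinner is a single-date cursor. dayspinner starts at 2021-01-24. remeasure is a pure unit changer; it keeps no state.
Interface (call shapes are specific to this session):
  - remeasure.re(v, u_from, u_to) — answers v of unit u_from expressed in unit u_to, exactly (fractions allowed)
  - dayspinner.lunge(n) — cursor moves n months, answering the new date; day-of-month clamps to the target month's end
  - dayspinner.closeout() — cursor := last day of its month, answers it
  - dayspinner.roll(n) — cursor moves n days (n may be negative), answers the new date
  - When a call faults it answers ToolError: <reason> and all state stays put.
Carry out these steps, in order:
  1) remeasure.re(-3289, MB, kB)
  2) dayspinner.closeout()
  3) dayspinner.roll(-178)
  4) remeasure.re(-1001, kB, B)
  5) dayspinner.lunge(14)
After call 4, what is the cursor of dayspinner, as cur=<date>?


% re v→-3289 u_from→MB u_to→kB
= -3289000
% closeout
= 2021-01-31
% roll n→-178
= 2020-08-06
% re v→-1001 u_from→kB u_to→B
= -1001000
% lunge n→14
= 2021-10-06

Answer: cur=2020-08-06


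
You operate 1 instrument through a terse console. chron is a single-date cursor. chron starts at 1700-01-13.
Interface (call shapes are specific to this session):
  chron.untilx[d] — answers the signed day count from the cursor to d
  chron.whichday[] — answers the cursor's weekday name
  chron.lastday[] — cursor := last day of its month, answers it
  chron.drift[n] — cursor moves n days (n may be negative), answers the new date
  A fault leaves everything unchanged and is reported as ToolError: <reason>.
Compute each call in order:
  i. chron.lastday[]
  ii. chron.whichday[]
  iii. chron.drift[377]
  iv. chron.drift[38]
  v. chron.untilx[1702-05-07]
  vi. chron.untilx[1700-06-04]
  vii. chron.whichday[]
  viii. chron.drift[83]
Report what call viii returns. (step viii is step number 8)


Answer: 1701-06-13

Derivation:
→ chron.lastday()
← 1700-01-31
→ chron.whichday()
← Sunday
→ chron.drift(n='377')
← 1701-02-12
→ chron.drift(n='38')
← 1701-03-22
→ chron.untilx(d='1702-05-07')
← 411
→ chron.untilx(d='1700-06-04')
← -291
→ chron.whichday()
← Tuesday
→ chron.drift(n='83')
← 1701-06-13


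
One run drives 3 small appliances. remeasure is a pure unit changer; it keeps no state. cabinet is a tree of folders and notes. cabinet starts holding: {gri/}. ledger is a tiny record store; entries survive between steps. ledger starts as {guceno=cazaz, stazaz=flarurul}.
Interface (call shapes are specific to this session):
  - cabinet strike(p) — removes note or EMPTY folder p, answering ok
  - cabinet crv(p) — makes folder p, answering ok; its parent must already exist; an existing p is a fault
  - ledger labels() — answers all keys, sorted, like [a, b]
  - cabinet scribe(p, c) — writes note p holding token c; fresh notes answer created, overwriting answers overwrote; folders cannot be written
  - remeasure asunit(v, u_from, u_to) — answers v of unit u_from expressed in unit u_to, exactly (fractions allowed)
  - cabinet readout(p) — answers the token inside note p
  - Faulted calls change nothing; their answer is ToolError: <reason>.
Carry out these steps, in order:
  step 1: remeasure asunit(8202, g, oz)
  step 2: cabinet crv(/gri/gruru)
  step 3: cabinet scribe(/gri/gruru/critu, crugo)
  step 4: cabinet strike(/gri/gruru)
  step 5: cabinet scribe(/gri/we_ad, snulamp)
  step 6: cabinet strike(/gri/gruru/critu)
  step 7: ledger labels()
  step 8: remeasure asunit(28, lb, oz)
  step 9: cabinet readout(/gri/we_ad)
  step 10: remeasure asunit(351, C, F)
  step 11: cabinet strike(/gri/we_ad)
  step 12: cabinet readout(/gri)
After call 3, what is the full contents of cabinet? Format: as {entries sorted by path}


-> remeasure asunit(v→8202, u_from→g, u_to→oz)
<- 13123200000/45359237
-> cabinet crv(p→/gri/gruru)
<- ok
-> cabinet scribe(p→/gri/gruru/critu, c→crugo)
<- created
-> cabinet strike(p→/gri/gruru)
<- ToolError: not empty
-> cabinet scribe(p→/gri/we_ad, c→snulamp)
<- created
-> cabinet strike(p→/gri/gruru/critu)
<- ok
-> ledger labels()
<- [guceno, stazaz]
-> remeasure asunit(v→28, u_from→lb, u_to→oz)
<- 448
-> cabinet readout(p→/gri/we_ad)
<- snulamp
-> remeasure asunit(v→351, u_from→C, u_to→F)
<- 3319/5
-> cabinet strike(p→/gri/we_ad)
<- ok
-> cabinet readout(p→/gri)
<- ToolError: is a directory

Answer: {gri/, gri/gruru/, gri/gruru/critu=crugo}


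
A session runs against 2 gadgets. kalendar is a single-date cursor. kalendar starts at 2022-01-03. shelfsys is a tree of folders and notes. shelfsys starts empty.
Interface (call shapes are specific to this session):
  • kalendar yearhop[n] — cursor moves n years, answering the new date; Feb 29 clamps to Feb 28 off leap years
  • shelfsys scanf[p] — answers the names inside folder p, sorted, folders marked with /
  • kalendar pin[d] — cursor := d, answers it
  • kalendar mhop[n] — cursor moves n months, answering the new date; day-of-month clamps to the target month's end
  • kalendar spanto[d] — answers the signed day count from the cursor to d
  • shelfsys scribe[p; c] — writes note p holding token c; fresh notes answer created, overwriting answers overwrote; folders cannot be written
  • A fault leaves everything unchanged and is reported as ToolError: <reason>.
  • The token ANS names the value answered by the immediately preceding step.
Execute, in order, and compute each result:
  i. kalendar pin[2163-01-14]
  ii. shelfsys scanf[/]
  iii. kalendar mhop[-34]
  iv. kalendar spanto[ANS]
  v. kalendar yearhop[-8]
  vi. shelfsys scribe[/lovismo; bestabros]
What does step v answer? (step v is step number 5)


>>> kalendar pin d→2163-01-14
  2163-01-14
>>> shelfsys scanf p→/
  []
>>> kalendar mhop n→-34
  2160-03-14
>>> kalendar spanto d→ANS
  0
>>> kalendar yearhop n→-8
  2152-03-14
>>> shelfsys scribe p→/lovismo c→bestabros
  created

Answer: 2152-03-14


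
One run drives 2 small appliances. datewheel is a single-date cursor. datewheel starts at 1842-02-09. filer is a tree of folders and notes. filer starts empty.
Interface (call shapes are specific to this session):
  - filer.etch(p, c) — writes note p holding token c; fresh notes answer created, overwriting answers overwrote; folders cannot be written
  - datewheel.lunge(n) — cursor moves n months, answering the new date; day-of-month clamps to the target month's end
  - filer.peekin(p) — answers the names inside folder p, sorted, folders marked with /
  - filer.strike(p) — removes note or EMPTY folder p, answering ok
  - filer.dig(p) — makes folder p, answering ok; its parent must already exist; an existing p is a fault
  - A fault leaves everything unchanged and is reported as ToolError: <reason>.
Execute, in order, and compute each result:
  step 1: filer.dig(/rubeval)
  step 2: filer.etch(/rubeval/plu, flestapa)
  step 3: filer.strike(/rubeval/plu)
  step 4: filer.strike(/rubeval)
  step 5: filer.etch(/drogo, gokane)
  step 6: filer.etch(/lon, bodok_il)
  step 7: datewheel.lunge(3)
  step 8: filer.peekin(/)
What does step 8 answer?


Answer: [drogo, lon]

Derivation:
Calling filer.dig passing p='/rubeval', and observe ok.
I run filer.etch passing p='/rubeval/plu', c='flestapa', and see created.
Calling filer.strike passing p='/rubeval/plu': ok.
Now I run filer.strike passing p='/rubeval', and get ok.
Next I call filer.etch passing p='/drogo', c='gokane', and see created.
Using filer.etch passing p='/lon', c='bodok_il', which returns created.
Calling datewheel.lunge passing n='3': 1842-05-09.
I run filer.peekin passing p='/': [drogo, lon].


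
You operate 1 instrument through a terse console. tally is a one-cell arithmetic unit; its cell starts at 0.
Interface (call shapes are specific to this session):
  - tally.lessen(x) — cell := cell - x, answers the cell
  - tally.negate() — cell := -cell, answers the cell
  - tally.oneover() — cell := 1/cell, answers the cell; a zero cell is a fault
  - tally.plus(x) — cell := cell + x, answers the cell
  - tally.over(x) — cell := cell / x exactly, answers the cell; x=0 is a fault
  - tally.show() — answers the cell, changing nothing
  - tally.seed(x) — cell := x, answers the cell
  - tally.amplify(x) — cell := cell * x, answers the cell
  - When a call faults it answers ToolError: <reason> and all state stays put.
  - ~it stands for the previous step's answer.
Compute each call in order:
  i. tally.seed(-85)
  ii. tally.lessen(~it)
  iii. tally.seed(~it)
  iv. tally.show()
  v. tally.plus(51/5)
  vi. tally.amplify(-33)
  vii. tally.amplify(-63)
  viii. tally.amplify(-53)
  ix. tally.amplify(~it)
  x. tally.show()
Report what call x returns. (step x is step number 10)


-> seed(x=-85)
<- -85
-> lessen(x=~it)
<- 0
-> seed(x=~it)
<- 0
-> show()
<- 0
-> plus(x=51/5)
<- 51/5
-> amplify(x=-33)
<- -1683/5
-> amplify(x=-63)
<- 106029/5
-> amplify(x=-53)
<- -5619537/5
-> amplify(x=~it)
<- 31579196094369/25
-> show()
<- 31579196094369/25

Answer: 31579196094369/25


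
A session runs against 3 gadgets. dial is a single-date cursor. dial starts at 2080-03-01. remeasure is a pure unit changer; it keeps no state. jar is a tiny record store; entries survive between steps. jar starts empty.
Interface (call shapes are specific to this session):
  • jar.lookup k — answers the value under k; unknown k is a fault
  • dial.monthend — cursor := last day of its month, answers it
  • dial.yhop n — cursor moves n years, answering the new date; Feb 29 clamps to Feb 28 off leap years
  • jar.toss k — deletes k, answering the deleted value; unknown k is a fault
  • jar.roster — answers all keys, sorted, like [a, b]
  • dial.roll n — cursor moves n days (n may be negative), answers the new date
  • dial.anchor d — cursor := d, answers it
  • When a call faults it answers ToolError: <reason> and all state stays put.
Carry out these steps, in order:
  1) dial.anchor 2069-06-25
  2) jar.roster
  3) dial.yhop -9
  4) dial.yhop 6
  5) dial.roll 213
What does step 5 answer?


Do: dial.anchor[d→2069-06-25]
See: 2069-06-25
Do: jar.roster[]
See: []
Do: dial.yhop[n→-9]
See: 2060-06-25
Do: dial.yhop[n→6]
See: 2066-06-25
Do: dial.roll[n→213]
See: 2067-01-24

Answer: 2067-01-24


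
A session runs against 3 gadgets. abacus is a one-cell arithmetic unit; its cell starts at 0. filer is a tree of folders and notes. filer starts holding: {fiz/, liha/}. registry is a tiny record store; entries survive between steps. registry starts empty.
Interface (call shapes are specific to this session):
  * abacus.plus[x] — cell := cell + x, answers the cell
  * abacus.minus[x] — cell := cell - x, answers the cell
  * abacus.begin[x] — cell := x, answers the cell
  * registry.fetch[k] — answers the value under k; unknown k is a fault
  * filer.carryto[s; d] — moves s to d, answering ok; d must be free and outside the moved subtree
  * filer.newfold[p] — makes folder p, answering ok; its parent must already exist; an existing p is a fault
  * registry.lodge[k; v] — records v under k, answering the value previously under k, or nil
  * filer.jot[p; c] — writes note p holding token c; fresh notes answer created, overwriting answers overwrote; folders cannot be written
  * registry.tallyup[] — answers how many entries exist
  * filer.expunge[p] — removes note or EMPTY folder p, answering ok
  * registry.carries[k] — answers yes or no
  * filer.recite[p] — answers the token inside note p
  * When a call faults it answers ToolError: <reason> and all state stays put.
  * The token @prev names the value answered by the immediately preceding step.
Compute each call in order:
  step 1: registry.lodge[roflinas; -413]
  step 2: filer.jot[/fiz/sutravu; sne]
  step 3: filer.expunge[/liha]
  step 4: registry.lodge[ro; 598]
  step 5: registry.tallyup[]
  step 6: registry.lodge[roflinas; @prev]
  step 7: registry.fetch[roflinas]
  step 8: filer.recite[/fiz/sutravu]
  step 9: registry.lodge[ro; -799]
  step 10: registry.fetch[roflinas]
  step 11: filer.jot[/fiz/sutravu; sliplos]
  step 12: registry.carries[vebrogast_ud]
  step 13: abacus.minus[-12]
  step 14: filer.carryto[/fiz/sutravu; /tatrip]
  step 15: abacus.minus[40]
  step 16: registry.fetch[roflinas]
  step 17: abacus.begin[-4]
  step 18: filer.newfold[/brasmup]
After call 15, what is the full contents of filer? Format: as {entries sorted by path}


Answer: {fiz/, tatrip=sliplos}

Derivation:
! lodge(roflinas, -413) => nil
! jot(/fiz/sutravu, sne) => created
! expunge(/liha) => ok
! lodge(ro, 598) => nil
! tallyup() => 2
! lodge(roflinas, @prev) => -413
! fetch(roflinas) => 2
! recite(/fiz/sutravu) => sne
! lodge(ro, -799) => 598
! fetch(roflinas) => 2
! jot(/fiz/sutravu, sliplos) => overwrote
! carries(vebrogast_ud) => no
! minus(-12) => 12
! carryto(/fiz/sutravu, /tatrip) => ok
! minus(40) => -28
! fetch(roflinas) => 2
! begin(-4) => -4
! newfold(/brasmup) => ok


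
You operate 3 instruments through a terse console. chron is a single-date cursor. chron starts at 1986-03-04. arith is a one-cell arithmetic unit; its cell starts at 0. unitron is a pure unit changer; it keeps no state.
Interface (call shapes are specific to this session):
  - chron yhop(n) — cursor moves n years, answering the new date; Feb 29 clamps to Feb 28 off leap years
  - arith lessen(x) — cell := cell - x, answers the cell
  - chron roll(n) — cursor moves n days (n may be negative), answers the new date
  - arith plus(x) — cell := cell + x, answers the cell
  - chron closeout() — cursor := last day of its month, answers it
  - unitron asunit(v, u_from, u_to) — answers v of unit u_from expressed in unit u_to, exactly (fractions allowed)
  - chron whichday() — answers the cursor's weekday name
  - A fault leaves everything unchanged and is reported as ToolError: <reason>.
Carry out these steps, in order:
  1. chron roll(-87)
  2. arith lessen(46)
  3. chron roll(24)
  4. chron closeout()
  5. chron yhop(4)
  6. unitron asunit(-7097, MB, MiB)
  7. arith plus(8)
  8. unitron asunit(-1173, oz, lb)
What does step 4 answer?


! chron roll(n='-87') == 1985-12-07
! arith lessen(x='46') == -46
! chron roll(n='24') == 1985-12-31
! chron closeout() == 1985-12-31
! chron yhop(n='4') == 1989-12-31
! unitron asunit(v='-7097', u_from='MB', u_to='MiB') == -110890625/16384
! arith plus(x='8') == -38
! unitron asunit(v='-1173', u_from='oz', u_to='lb') == -1173/16

Answer: 1985-12-31


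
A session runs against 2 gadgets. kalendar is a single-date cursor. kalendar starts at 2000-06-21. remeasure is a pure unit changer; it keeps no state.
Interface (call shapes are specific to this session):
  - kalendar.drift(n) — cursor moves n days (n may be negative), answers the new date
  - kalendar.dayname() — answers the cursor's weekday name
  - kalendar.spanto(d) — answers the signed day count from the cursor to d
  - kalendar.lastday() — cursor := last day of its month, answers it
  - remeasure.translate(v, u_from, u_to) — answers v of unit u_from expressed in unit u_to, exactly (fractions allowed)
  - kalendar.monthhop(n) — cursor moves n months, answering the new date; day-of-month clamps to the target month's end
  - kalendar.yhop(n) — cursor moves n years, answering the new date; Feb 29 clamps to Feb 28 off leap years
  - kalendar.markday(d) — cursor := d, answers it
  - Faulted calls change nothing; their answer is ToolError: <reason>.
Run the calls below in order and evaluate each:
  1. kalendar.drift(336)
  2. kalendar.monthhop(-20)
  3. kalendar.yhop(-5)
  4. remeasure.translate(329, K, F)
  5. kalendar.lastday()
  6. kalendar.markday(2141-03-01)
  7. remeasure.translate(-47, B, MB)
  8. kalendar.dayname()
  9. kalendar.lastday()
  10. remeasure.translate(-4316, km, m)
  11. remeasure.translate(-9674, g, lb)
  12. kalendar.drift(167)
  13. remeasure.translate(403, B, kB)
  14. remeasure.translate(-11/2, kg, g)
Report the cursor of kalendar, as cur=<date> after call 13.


Answer: cur=2141-09-14

Derivation:
CALL kalendar.drift[n→336]
RET  2001-05-23
CALL kalendar.monthhop[n→-20]
RET  1999-09-23
CALL kalendar.yhop[n→-5]
RET  1994-09-23
CALL remeasure.translate[v→329; u_from→K; u_to→F]
RET  13253/100
CALL kalendar.lastday[]
RET  1994-09-30
CALL kalendar.markday[d→2141-03-01]
RET  2141-03-01
CALL remeasure.translate[v→-47; u_from→B; u_to→MB]
RET  -47/1000000
CALL kalendar.dayname[]
RET  Wednesday
CALL kalendar.lastday[]
RET  2141-03-31
CALL remeasure.translate[v→-4316; u_from→km; u_to→m]
RET  -4316000
CALL remeasure.translate[v→-9674; u_from→g; u_to→lb]
RET  -138200000/6479891
CALL kalendar.drift[n→167]
RET  2141-09-14
CALL remeasure.translate[v→403; u_from→B; u_to→kB]
RET  403/1000
CALL remeasure.translate[v→-11/2; u_from→kg; u_to→g]
RET  -5500


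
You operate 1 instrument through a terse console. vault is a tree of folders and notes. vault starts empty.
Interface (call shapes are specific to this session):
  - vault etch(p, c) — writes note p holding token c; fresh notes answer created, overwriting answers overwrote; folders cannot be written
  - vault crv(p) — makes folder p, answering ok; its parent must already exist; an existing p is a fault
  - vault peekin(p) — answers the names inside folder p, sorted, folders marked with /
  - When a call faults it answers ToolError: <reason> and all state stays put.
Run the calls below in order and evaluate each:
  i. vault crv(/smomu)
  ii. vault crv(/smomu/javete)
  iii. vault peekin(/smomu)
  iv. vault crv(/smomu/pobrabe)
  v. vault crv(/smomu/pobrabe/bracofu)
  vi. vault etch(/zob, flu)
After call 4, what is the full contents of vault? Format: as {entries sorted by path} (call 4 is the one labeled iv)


-> vault crv(p→/smomu)
<- ok
-> vault crv(p→/smomu/javete)
<- ok
-> vault peekin(p→/smomu)
<- [javete/]
-> vault crv(p→/smomu/pobrabe)
<- ok
-> vault crv(p→/smomu/pobrabe/bracofu)
<- ok
-> vault etch(p→/zob, c→flu)
<- created

Answer: {smomu/, smomu/javete/, smomu/pobrabe/}


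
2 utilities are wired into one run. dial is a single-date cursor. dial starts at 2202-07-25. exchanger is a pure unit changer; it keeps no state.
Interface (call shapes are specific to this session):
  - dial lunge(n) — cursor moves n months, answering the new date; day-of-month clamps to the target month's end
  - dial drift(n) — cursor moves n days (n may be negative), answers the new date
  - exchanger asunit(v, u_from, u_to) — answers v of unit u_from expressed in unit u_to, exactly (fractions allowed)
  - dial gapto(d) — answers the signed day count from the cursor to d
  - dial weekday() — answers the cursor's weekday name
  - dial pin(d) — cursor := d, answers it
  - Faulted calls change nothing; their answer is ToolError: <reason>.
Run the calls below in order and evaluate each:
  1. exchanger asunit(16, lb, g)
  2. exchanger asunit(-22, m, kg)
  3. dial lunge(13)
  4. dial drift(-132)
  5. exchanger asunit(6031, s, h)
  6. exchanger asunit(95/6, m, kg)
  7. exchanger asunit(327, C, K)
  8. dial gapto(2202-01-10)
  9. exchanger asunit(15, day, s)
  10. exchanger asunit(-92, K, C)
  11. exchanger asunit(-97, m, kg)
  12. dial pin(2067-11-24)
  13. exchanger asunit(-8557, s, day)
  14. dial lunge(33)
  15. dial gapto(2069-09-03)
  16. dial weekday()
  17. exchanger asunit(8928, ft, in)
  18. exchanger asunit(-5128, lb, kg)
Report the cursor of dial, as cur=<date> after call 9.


[in] exchanger asunit v='16' u_from='lb' u_to='g'
:: 45359237/6250
[in] exchanger asunit v='-22' u_from='m' u_to='kg'
:: ToolError: incompatible units
[in] dial lunge n='13'
:: 2203-08-25
[in] dial drift n='-132'
:: 2203-04-15
[in] exchanger asunit v='6031' u_from='s' u_to='h'
:: 6031/3600
[in] exchanger asunit v='95/6' u_from='m' u_to='kg'
:: ToolError: incompatible units
[in] exchanger asunit v='327' u_from='C' u_to='K'
:: 12003/20
[in] dial gapto d='2202-01-10'
:: -460
[in] exchanger asunit v='15' u_from='day' u_to='s'
:: 1296000
[in] exchanger asunit v='-92' u_from='K' u_to='C'
:: -7303/20
[in] exchanger asunit v='-97' u_from='m' u_to='kg'
:: ToolError: incompatible units
[in] dial pin d='2067-11-24'
:: 2067-11-24
[in] exchanger asunit v='-8557' u_from='s' u_to='day'
:: -8557/86400
[in] dial lunge n='33'
:: 2070-08-24
[in] dial gapto d='2069-09-03'
:: -355
[in] dial weekday
:: Sunday
[in] exchanger asunit v='8928' u_from='ft' u_to='in'
:: 107136
[in] exchanger asunit v='-5128' u_from='lb' u_to='kg'
:: -29075270917/12500000

Answer: cur=2203-04-15


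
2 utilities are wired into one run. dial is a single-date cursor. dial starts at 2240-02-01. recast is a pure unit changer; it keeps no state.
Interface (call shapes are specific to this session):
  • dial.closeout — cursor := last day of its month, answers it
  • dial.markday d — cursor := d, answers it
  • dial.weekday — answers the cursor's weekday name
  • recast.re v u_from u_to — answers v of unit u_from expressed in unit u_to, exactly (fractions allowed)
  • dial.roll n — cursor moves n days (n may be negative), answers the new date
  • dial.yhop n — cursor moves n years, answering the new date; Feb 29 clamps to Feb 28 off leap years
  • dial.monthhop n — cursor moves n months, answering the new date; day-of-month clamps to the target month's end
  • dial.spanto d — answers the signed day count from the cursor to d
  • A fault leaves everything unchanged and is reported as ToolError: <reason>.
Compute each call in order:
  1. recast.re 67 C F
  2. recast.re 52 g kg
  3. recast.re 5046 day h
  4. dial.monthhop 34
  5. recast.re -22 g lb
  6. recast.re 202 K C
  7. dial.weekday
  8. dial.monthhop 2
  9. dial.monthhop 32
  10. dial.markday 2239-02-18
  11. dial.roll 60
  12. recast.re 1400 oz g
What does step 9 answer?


Do: recast.re[v=67; u_from=C; u_to=F]
See: 763/5
Do: recast.re[v=52; u_from=g; u_to=kg]
See: 13/250
Do: recast.re[v=5046; u_from=day; u_to=h]
See: 121104
Do: dial.monthhop[n=34]
See: 2242-12-01
Do: recast.re[v=-22; u_from=g; u_to=lb]
See: -200000/4123567
Do: recast.re[v=202; u_from=K; u_to=C]
See: -1423/20
Do: dial.weekday[]
See: Thursday
Do: dial.monthhop[n=2]
See: 2243-02-01
Do: dial.monthhop[n=32]
See: 2245-10-01
Do: dial.markday[d=2239-02-18]
See: 2239-02-18
Do: dial.roll[n=60]
See: 2239-04-19
Do: recast.re[v=1400; u_from=oz; u_to=g]
See: 317514659/8000

Answer: 2245-10-01


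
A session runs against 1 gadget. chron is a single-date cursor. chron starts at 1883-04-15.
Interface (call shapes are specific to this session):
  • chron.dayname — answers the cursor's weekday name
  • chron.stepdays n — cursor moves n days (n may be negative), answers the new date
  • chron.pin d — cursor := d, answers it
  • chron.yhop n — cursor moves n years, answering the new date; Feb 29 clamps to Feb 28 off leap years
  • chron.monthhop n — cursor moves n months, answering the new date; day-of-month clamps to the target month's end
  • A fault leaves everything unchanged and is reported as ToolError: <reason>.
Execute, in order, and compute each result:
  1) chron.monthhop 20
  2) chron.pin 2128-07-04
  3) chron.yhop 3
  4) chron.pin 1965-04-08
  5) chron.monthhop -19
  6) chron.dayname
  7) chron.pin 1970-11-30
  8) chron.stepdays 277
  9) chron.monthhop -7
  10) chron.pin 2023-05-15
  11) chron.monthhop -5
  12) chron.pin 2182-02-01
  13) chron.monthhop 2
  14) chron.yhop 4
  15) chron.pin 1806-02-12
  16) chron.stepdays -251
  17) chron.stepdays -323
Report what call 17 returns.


Answer: 1804-07-18

Derivation:
Do: chron.monthhop[n→20]
See: 1884-12-15
Do: chron.pin[d→2128-07-04]
See: 2128-07-04
Do: chron.yhop[n→3]
See: 2131-07-04
Do: chron.pin[d→1965-04-08]
See: 1965-04-08
Do: chron.monthhop[n→-19]
See: 1963-09-08
Do: chron.dayname[]
See: Sunday
Do: chron.pin[d→1970-11-30]
See: 1970-11-30
Do: chron.stepdays[n→277]
See: 1971-09-03
Do: chron.monthhop[n→-7]
See: 1971-02-03
Do: chron.pin[d→2023-05-15]
See: 2023-05-15
Do: chron.monthhop[n→-5]
See: 2022-12-15
Do: chron.pin[d→2182-02-01]
See: 2182-02-01
Do: chron.monthhop[n→2]
See: 2182-04-01
Do: chron.yhop[n→4]
See: 2186-04-01
Do: chron.pin[d→1806-02-12]
See: 1806-02-12
Do: chron.stepdays[n→-251]
See: 1805-06-06
Do: chron.stepdays[n→-323]
See: 1804-07-18


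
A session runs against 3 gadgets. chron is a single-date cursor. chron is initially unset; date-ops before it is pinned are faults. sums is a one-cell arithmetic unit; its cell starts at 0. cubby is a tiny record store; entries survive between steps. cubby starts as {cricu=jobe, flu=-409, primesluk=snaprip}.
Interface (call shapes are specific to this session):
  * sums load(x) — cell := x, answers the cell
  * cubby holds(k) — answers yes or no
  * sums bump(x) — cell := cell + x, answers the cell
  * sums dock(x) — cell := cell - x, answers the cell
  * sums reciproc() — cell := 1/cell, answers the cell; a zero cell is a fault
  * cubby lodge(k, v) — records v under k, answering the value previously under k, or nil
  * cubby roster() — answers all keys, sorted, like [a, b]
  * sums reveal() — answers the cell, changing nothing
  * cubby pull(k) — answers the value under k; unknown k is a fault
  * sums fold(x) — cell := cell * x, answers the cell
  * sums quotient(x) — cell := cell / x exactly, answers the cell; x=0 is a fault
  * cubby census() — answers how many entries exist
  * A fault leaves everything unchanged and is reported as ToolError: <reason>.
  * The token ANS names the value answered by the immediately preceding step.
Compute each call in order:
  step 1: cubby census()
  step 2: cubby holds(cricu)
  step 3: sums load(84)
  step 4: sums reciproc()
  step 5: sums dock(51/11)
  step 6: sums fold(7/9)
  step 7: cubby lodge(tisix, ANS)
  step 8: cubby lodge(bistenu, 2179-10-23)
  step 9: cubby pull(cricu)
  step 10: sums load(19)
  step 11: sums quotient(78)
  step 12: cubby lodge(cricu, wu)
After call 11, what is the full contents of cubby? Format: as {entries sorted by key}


Next I call cubby census, and observe 3.
Calling cubby holds(k: cricu), yielding yes.
Then sums load(x: 84), yielding 84.
Then sums reciproc(), — result: 1/84.
Next I call sums dock(x: 51/11), which returns -4273/924.
I invoke sums fold(x: 7/9), and observe -4273/1188.
I try cubby lodge(k: tisix, v: ANS), — result: nil.
I invoke cubby lodge(k: bistenu, v: 2179-10-23), and see nil.
Then cubby pull(k: cricu), — result: jobe.
I use sums load(x: 19), → 19.
I run sums quotient(x: 78), and get 19/78.
I use cubby lodge(k: cricu, v: wu), which returns jobe.

Answer: {bistenu=2179-10-23, cricu=jobe, flu=-409, primesluk=snaprip, tisix=-4273/1188}


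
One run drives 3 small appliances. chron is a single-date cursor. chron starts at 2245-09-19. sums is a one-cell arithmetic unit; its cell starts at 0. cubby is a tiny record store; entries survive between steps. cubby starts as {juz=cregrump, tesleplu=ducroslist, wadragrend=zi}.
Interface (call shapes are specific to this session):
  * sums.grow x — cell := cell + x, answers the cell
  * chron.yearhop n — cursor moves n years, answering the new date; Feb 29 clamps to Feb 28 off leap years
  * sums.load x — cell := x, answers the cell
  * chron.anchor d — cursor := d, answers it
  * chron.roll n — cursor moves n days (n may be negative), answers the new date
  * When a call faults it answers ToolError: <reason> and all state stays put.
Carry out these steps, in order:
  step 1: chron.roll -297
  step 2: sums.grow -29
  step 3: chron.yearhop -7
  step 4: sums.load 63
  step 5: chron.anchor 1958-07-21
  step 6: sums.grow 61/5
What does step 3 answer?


I run chron.roll(n→-297), → 2244-11-26.
I invoke sums.grow(x→-29), → -29.
Invoking chron.yearhop(n→-7): 2237-11-26.
Now I run sums.load(x→63), and see 63.
I use chron.anchor(d→1958-07-21), yielding 1958-07-21.
Calling sums.grow(x→61/5): 376/5.

Answer: 2237-11-26


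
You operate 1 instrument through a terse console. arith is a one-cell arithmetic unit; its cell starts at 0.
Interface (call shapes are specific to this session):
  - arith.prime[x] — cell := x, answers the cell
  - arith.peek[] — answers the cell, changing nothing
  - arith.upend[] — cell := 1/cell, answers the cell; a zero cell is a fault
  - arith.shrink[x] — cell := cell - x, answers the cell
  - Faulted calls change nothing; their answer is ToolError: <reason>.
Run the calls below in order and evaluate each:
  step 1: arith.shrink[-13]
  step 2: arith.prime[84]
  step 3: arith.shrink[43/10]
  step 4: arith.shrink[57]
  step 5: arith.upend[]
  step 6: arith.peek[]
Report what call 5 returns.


·→ arith.shrink(x=-13)
·← 13
·→ arith.prime(x=84)
·← 84
·→ arith.shrink(x=43/10)
·← 797/10
·→ arith.shrink(x=57)
·← 227/10
·→ arith.upend()
·← 10/227
·→ arith.peek()
·← 10/227

Answer: 10/227


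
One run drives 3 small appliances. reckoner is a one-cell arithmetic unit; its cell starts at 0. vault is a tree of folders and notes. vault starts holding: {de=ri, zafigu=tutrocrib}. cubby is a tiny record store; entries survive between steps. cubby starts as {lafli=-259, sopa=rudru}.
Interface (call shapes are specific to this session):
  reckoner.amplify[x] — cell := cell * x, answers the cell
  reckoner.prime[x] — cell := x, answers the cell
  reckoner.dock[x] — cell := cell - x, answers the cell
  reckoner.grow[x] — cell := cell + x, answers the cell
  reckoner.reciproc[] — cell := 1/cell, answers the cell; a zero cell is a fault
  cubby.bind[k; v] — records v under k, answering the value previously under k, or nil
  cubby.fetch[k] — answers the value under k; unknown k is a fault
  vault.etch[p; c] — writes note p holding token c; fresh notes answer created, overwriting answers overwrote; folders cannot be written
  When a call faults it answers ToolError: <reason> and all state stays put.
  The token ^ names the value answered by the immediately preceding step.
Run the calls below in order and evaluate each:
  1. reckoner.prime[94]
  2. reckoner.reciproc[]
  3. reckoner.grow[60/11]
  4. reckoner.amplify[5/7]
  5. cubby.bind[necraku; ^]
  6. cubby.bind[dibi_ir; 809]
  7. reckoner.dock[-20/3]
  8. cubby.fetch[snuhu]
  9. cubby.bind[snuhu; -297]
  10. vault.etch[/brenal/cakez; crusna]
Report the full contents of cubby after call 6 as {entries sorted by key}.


Step: reckoner.prime[x: 94]
Result: 94
Step: reckoner.reciproc[]
Result: 1/94
Step: reckoner.grow[x: 60/11]
Result: 5651/1034
Step: reckoner.amplify[x: 5/7]
Result: 28255/7238
Step: cubby.bind[k: necraku; v: ^]
Result: nil
Step: cubby.bind[k: dibi_ir; v: 809]
Result: nil
Step: reckoner.dock[x: -20/3]
Result: 229525/21714
Step: cubby.fetch[k: snuhu]
Result: ToolError: no such key snuhu
Step: cubby.bind[k: snuhu; v: -297]
Result: nil
Step: vault.etch[p: /brenal/cakez; c: crusna]
Result: ToolError: no parent

Answer: {dibi_ir=809, lafli=-259, necraku=28255/7238, sopa=rudru}


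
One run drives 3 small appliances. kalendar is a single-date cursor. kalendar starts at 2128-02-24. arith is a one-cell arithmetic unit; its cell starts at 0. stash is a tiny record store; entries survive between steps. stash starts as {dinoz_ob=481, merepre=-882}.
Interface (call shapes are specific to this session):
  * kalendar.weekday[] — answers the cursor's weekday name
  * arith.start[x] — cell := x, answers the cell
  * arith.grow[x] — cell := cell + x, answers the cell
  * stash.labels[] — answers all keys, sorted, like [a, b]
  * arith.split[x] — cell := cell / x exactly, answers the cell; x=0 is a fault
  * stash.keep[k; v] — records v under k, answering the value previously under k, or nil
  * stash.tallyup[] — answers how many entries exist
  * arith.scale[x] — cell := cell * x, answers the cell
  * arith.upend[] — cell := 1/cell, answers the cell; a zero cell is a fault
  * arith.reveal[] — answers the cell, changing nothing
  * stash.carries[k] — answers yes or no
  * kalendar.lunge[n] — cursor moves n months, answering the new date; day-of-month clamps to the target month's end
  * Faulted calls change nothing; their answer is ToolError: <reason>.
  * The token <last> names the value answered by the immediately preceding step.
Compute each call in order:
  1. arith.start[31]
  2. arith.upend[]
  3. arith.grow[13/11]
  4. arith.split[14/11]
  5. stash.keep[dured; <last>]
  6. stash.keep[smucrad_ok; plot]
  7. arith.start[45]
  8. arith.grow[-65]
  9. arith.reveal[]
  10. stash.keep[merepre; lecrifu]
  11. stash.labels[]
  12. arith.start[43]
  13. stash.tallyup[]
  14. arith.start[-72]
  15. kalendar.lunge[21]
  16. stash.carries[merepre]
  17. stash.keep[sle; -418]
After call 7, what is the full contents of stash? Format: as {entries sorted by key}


CALL arith.start[x: 31]
RET  31
CALL arith.upend[]
RET  1/31
CALL arith.grow[x: 13/11]
RET  414/341
CALL arith.split[x: 14/11]
RET  207/217
CALL stash.keep[k: dured; v: <last>]
RET  nil
CALL stash.keep[k: smucrad_ok; v: plot]
RET  nil
CALL arith.start[x: 45]
RET  45
CALL arith.grow[x: -65]
RET  -20
CALL arith.reveal[]
RET  -20
CALL stash.keep[k: merepre; v: lecrifu]
RET  -882
CALL stash.labels[]
RET  [dinoz_ob, dured, merepre, smucrad_ok]
CALL arith.start[x: 43]
RET  43
CALL stash.tallyup[]
RET  4
CALL arith.start[x: -72]
RET  -72
CALL kalendar.lunge[n: 21]
RET  2129-11-24
CALL stash.carries[k: merepre]
RET  yes
CALL stash.keep[k: sle; v: -418]
RET  nil

Answer: {dinoz_ob=481, dured=207/217, merepre=-882, smucrad_ok=plot}
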